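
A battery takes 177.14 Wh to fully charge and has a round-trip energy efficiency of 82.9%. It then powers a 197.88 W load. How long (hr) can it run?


Step 1: E_discharge = eta/100 * E_charge = 82.9/100 * 177.14 = 146.85 Wh
Step 2: t = E_discharge / P = 146.85 / 197.88 = 0.7421 hr

0.7421 hr


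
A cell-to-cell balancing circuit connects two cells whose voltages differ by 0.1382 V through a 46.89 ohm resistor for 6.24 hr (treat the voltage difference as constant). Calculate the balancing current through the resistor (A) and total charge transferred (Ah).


I_bal = dV / R = 0.1382 / 46.89 = 0.0029473 A
Q = I_bal * t = 0.0029473 * 6.24 = 0.01839 Ah

I=0.0029473 A, Q=0.01839 Ah


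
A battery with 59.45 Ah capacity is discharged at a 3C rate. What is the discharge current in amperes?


I = C_rate * capacity = 3 * 59.45 = 178.35 A

178.35 A


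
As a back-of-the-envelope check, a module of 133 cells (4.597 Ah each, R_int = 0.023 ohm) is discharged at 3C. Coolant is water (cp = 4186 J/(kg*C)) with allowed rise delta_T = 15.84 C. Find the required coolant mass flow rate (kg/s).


Step 1: I = 3 * 4.597 = 13.791 A
Step 2: Q_cell = I^2 * R = 13.791^2 * 0.023 = 4.3744 W
Step 3: Q_total = 133 * 4.3744 = 581.8 W
Step 4: m_dot = Q_total / (cp * dT) = 581.8 / (4186 * 15.84) = 0.008774 kg/s

0.008774 kg/s


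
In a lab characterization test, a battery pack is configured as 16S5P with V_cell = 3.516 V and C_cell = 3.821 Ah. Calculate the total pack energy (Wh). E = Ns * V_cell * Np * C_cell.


E = Ns * Vcell * Np * Ccell = 16 * 3.516 * 5 * 3.821 = 1075 Wh

1075 Wh


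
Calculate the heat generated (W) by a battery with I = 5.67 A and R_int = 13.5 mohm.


Convert: R = 13.5 mohm = 0.0135 ohm
Q = I^2 * R = 5.67^2 * 0.0135 = 0.4340 W

0.4340 W


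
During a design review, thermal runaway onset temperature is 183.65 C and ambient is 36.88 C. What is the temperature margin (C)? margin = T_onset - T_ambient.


margin = T_onset - T_ambient = 183.65 - 36.88 = 146.77 C

146.77 C


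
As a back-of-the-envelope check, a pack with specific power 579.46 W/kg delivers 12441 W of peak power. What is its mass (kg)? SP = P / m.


m = P / SP = 12441 / 579.46 = 21.47 kg

21.47 kg


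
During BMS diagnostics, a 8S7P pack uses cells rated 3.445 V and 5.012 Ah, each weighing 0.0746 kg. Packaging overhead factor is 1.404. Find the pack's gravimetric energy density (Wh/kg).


Step 1: V_pack = 8 * 3.445 = 27.56 V
Step 2: C_pack = 7 * 5.012 = 35.084 Ah
Step 3: E_pack = V_pack * C_pack = 27.56 * 35.084 = 966.92 Wh
Step 4: m_pack = 8 * 7 * 0.0746 * 1.404 = 5.8654 kg
Step 5: ED = E_pack / m_pack = 966.92 / 5.8654 = 164.9 Wh/kg

164.9 Wh/kg


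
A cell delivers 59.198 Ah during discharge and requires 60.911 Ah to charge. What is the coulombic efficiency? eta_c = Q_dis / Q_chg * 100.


eta_c = Q_dis / Q_chg * 100 = 59.198 / 60.911 * 100 = 97.19%

97.19%


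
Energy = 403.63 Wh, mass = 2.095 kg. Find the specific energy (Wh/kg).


Specific energy = 403.63 Wh / 2.095 kg = 192.7 Wh/kg

192.7 Wh/kg


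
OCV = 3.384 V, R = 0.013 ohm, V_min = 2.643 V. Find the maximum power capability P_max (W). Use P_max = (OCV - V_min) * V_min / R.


P_max = (OCV - V_min) * V_min / R = (3.384 - 2.643) * 2.643 / 0.013 = 0.741 * 2.643 / 0.013 = 150.7 W

150.7 W


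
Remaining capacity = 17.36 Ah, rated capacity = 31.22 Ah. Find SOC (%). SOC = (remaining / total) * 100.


SOC = (remaining / total) * 100 = (17.36 / 31.22) * 100 = 55.61%

55.61%


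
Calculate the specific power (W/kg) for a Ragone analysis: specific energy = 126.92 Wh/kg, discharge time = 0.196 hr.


Specific power = 126.92 Wh/kg / 0.196 hr = 647.6 W/kg

647.6 W/kg


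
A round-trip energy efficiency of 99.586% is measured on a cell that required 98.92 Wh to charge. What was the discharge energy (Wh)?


E_dis = eta/100 * E_chg = 99.586/100 * 98.92 = 98.51 Wh

98.51 Wh


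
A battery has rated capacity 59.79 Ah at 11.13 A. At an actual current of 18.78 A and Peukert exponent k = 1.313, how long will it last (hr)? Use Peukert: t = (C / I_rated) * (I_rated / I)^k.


t_rated = C / I_rated = 59.79 / 11.13 = 5.372 hr
(I_rated/I)^k = (0.59265)^1.313 = 0.50313
t = t_rated * (I_rated/I)^k = 5.372 * 0.50313 = 2.703 hr

2.703 hr


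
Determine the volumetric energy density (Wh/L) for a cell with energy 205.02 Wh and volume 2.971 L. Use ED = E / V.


Volumetric ED = 205.02 Wh / 2.971 L = 69.01 Wh/L

69.01 Wh/L


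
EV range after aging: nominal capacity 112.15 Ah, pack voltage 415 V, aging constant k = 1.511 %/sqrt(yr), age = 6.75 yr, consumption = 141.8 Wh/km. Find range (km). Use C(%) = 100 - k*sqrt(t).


Step 1: capacity retention = 100 - 1.511 * sqrt(6.75) = 100 - 1.511 * 2.5981 = 96.074%
Step 2: C_now = 112.15 * 96.074/100 = 107.75 Ah
Step 3: E_pack = V * C_now = 415 * 107.75 = 44716 Wh
Step 4: range = E_pack / consumption = 44716 / 141.8 = 315.3 km

315.3 km


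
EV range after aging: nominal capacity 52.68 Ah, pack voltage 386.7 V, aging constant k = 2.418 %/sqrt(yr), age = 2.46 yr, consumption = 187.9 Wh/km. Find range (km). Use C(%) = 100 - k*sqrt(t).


Step 1: capacity retention = 100 - 2.418 * sqrt(2.46) = 100 - 2.418 * 1.5684 = 96.208%
Step 2: C_now = 52.68 * 96.208/100 = 50.682 Ah
Step 3: E_pack = V * C_now = 386.7 * 50.682 = 19599 Wh
Step 4: range = E_pack / consumption = 19599 / 187.9 = 104.3 km

104.3 km


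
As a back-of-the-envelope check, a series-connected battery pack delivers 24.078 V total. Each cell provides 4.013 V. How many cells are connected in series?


Rearranging: n = V_pack / V_cell = 24.078 / 4.013 = 6 cells

6


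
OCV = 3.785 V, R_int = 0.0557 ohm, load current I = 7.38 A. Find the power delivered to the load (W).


Step 1: V_terminal = OCV - I*R = 3.785 - 7.38 * 0.0557 = 3.3739 V
Step 2: P_out = V_terminal * I = 3.3739 * 7.38 = 24.90 W

24.90 W


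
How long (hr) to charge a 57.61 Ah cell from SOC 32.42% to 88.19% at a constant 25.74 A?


Step 1: dSOC = 88.19% - 32.42% = 55.77%
Step 2: delta_Ah = 57.61 * 55.77 / 100 = 32.129 Ah
Step 3: t = 32.129 / 25.74 = 1.248 hr

1.248 hr


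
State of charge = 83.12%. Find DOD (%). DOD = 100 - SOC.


DOD = 100 - SOC = 100 - 83.12 = 16.88%

16.88%


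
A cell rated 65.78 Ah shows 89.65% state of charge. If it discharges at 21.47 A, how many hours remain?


Step 1: remaining = SOC/100 * C_total = 89.65/100 * 65.78 = 58.972 Ah
Step 2: t = remaining / I = 58.972 / 21.47 = 2.747 hr

2.747 hr


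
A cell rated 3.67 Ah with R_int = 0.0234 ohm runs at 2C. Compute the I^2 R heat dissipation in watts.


Step 1: I = C_rate * capacity = 2 * 3.67 = 7.34 A
Step 2: Q = I^2 * R = 7.34^2 * 0.0234 = 53.876 * 0.0234 = 1.261 W

1.261 W


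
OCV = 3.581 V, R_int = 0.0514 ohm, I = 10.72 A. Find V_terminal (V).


V = OCV - I*R = 3.581 - 10.72 * 0.0514 = 3.030 V

3.030 V


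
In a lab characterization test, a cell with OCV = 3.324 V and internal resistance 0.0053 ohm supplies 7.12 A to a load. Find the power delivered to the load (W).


Step 1: V_terminal = OCV - I*R = 3.324 - 7.12 * 0.0053 = 3.2863 V
Step 2: P_out = V_terminal * I = 3.2863 * 7.12 = 23.40 W

23.40 W


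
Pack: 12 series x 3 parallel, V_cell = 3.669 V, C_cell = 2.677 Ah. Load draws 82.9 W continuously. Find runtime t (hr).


Step 1: E_pack = Ns * V_cell * Np * C_cell = 12 * 3.669 * 3 * 2.677 = 353.59 Wh
Step 2: t = E_pack / P = 353.59 / 82.9 = 4.265 hr

4.265 hr


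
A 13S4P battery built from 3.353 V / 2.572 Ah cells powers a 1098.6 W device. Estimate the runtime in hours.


Step 1: E_pack = Ns * V_cell * Np * C_cell = 13 * 3.353 * 4 * 2.572 = 448.44 Wh
Step 2: t = E_pack / P = 448.44 / 1098.6 = 0.4082 hr

0.4082 hr


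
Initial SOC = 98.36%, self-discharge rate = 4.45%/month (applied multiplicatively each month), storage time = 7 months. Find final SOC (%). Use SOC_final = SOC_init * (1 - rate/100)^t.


decay = (1 - 4.45/100)^7 = 0.72713
SOC_final = 98.36 * 0.72713 = 71.52%

71.52%


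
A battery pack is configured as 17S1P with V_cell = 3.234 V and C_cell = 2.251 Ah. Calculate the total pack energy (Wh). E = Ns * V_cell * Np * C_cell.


V_pack = 17 * 3.234 = 54.978 V
C_pack = 1 * 2.251 = 2.251 Ah
E = V_pack * C_pack = 54.978 * 2.251 = 123.8 Wh

123.8 Wh


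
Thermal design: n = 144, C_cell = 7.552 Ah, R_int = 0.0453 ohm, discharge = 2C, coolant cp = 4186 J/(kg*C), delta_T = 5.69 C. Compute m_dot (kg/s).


Step 1: I = 2 * 7.552 = 15.104 A
Step 2: Q_cell = I^2 * R = 15.104^2 * 0.0453 = 10.334 W
Step 3: Q_total = 144 * 10.334 = 1488.1 W
Step 4: m_dot = Q_total / (cp * dT) = 1488.1 / (4186 * 5.69) = 0.06248 kg/s

0.06248 kg/s


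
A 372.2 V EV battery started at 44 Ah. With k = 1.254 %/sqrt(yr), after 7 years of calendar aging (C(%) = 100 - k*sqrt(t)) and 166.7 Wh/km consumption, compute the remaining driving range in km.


Step 1: capacity retention = 100 - 1.254 * sqrt(7) = 100 - 1.254 * 2.6458 = 96.682%
Step 2: C_now = 44 * 96.682/100 = 42.54 Ah
Step 3: E_pack = V * C_now = 372.2 * 42.54 = 15833 Wh
Step 4: range = E_pack / consumption = 15833 / 166.7 = 94.98 km

94.98 km


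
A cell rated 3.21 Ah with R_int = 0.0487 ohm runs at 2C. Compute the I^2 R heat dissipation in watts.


Step 1: I = C_rate * capacity = 2 * 3.21 = 6.42 A
Step 2: Q = I^2 * R = 6.42^2 * 0.0487 = 41.216 * 0.0487 = 2.007 W

2.007 W


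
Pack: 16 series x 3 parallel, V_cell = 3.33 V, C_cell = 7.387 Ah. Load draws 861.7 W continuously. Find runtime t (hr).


Step 1: E_pack = Ns * V_cell * Np * C_cell = 16 * 3.33 * 3 * 7.387 = 1180.7 Wh
Step 2: t = E_pack / P = 1180.7 / 861.7 = 1.370 hr

1.370 hr


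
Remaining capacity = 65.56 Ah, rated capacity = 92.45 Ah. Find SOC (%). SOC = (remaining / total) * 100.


SOC% = 65.56 / 92.45 * 100 = 70.91%

70.91%


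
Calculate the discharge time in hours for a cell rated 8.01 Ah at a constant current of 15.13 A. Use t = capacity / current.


t = capacity / current = 8.01 / 15.13 = 0.5294 hr

0.5294 hr


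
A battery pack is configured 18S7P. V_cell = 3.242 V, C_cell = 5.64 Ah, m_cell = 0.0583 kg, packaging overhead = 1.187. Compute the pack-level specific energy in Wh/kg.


Step 1: V_pack = 18 * 3.242 = 58.356 V
Step 2: C_pack = 7 * 5.64 = 39.48 Ah
Step 3: E_pack = V_pack * C_pack = 58.356 * 39.48 = 2303.9 Wh
Step 4: m_pack = 18 * 7 * 0.0583 * 1.187 = 8.7195 kg
Step 5: ED = E_pack / m_pack = 2303.9 / 8.7195 = 264.2 Wh/kg

264.2 Wh/kg


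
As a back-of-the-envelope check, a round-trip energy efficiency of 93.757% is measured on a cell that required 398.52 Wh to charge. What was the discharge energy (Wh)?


E_dis = eta/100 * E_chg = 93.757/100 * 398.52 = 373.6 Wh

373.6 Wh


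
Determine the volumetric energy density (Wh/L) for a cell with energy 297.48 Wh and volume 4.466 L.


Volumetric ED = 297.48 Wh / 4.466 L = 66.61 Wh/L

66.61 Wh/L


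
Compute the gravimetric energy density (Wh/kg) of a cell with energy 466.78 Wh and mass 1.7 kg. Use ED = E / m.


Specific energy = 466.78 Wh / 1.7 kg = 274.6 Wh/kg

274.6 Wh/kg


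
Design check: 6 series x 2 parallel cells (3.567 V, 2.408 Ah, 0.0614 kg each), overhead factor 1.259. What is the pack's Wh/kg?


Step 1: V_pack = 6 * 3.567 = 21.402 V
Step 2: C_pack = 2 * 2.408 = 4.816 Ah
Step 3: E_pack = V_pack * C_pack = 21.402 * 4.816 = 103.07 Wh
Step 4: m_pack = 6 * 2 * 0.0614 * 1.259 = 0.92763 kg
Step 5: ED = E_pack / m_pack = 103.07 / 0.92763 = 111.1 Wh/kg

111.1 Wh/kg


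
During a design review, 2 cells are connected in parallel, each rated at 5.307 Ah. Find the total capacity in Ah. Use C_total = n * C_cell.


Parallel capacities add: 2 * 5.307 Ah = 10.614 Ah

10.614 Ah


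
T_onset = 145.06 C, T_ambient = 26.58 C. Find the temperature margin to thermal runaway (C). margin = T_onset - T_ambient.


Safety margin = 145.06 C - 26.58 C = 118.48 C

118.48 C


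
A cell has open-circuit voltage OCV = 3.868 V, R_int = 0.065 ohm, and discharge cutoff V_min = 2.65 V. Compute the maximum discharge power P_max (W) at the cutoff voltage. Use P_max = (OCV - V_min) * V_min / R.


dV = OCV - V_min = 1.218 V (so I_max = dV / R)
P_max = dV * V_min / R = 1.218 * 2.65 / 0.065 = 49.66 W

49.66 W


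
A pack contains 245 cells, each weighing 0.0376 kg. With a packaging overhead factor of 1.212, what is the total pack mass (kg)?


Cell mass sum = 245 * 0.0376 = 9.212 kg
With overhead 1.212: m_pack = 9.212 * 1.212 = 11.16 kg

11.16 kg


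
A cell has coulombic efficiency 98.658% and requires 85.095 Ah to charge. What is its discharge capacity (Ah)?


Q_dis = eta/100 * Q_chg = 98.658/100 * 85.095 = 83.95 Ah

83.95 Ah


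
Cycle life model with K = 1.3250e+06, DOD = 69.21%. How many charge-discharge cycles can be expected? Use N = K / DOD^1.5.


Step 1: DOD^1.5 = 69.21^1.5 = 575.78
Step 2: N = 1.3250e+06 / 575.78 = 2301 cycles

2301 cycles


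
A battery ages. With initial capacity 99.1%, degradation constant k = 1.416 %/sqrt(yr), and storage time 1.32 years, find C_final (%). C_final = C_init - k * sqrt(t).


Step 1: sqrt(1.32 yr) = 1.1489
Step 2: drop = 1.416 * 1.1489 = 1.6268
Step 3: C_final = 99.1 - 1.6268 = 97.47%

97.47%


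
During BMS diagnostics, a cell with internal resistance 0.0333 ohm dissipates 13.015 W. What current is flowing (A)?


I = sqrt(Q / R) = sqrt(13.015 / 0.0333) = sqrt(390.84) = 19.77 A

19.77 A


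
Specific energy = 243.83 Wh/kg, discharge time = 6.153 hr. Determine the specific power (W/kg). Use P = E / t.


P_specific = E / t = 243.83 / 6.153 = 39.63 W/kg

39.63 W/kg


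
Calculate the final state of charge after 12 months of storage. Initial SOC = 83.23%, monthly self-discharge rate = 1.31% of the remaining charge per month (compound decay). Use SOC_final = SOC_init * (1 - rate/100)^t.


decay = (1 - 1.31/100)^12 = 0.85365
SOC_final = 83.23 * 0.85365 = 71.05%

71.05%


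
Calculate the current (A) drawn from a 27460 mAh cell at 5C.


Convert: capacity = 27460 mAh = 27.46 Ah
I = C_rate * capacity = 5 * 27.46 = 137.3 A

137.3 A


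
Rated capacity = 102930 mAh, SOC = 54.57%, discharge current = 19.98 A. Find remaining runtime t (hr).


Convert: C_total = 102930 mAh = 102.93 Ah
Step 1: remaining = SOC/100 * C_total = 54.57/100 * 102.93 = 56.169 Ah
Step 2: t = remaining / I = 56.169 / 19.98 = 2.811 hr

2.811 hr


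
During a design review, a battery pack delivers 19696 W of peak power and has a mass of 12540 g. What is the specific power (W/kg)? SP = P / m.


Convert: m = 12540 g = 12.54 kg
SP = P / m = 19696 / 12.54 = 1571 W/kg

1571 W/kg


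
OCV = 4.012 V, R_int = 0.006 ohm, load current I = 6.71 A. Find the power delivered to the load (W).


Step 1: V_terminal = OCV - I*R = 4.012 - 6.71 * 0.006 = 3.9717 V
Step 2: P_out = V_terminal * I = 3.9717 * 6.71 = 26.65 W

26.65 W


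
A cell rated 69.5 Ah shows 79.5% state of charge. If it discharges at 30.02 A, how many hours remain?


Step 1: remaining = SOC/100 * C_total = 79.5/100 * 69.5 = 55.253 Ah
Step 2: t = remaining / I = 55.253 / 30.02 = 1.841 hr

1.841 hr


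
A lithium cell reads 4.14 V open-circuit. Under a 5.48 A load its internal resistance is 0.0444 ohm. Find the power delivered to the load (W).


Step 1: V_terminal = OCV - I*R = 4.14 - 5.48 * 0.0444 = 3.8967 V
Step 2: P_out = V_terminal * I = 3.8967 * 5.48 = 21.35 W

21.35 W


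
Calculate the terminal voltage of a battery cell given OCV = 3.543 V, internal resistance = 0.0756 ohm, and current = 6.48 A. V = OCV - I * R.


V = OCV - I*R = 3.543 - 6.48 * 0.0756 = 3.053 V

3.053 V


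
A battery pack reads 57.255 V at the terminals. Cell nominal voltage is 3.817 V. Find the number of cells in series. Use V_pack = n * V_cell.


Rearranging: n = V_pack / V_cell = 57.255 / 3.817 = 15 cells

15


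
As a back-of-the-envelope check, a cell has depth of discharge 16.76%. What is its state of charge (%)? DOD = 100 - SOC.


SOC = 100 - DOD = 100 - 16.76 = 83.24%

83.24%


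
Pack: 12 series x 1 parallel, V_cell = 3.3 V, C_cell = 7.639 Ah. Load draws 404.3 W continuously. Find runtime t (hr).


Step 1: E_pack = Ns * V_cell * Np * C_cell = 12 * 3.3 * 1 * 7.639 = 302.5 Wh
Step 2: t = E_pack / P = 302.5 / 404.3 = 0.7482 hr

0.7482 hr


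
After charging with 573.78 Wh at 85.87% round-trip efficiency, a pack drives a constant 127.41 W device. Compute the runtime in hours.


Step 1: E_discharge = eta/100 * E_charge = 85.87/100 * 573.78 = 492.7 Wh
Step 2: t = E_discharge / P = 492.7 / 127.41 = 3.867 hr

3.867 hr


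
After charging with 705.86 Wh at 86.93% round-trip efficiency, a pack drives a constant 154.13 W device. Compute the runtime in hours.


Step 1: E_discharge = eta/100 * E_charge = 86.93/100 * 705.86 = 613.6 Wh
Step 2: t = E_discharge / P = 613.6 / 154.13 = 3.981 hr

3.981 hr


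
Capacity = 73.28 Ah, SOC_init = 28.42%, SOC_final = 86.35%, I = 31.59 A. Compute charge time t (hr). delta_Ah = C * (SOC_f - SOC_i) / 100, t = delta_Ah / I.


delta_Ah = 73.28 * (86.35 - 28.42) / 100 = 42.451 Ah
t = delta_Ah / I = 42.451 / 31.59 = 1.344 hr

1.344 hr


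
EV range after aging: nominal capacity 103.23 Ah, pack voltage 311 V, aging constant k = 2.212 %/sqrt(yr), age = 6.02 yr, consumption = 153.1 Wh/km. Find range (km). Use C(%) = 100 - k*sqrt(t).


Step 1: capacity retention = 100 - 2.212 * sqrt(6.02) = 100 - 2.212 * 2.4536 = 94.573%
Step 2: C_now = 103.23 * 94.573/100 = 97.628 Ah
Step 3: E_pack = V * C_now = 311 * 97.628 = 30362 Wh
Step 4: range = E_pack / consumption = 30362 / 153.1 = 198.3 km

198.3 km


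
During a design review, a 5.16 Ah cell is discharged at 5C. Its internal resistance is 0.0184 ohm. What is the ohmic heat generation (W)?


Step 1: I = C_rate * capacity = 5 * 5.16 = 25.8 A
Step 2: Q = I^2 * R = 25.8^2 * 0.0184 = 665.64 * 0.0184 = 12.25 W

12.25 W


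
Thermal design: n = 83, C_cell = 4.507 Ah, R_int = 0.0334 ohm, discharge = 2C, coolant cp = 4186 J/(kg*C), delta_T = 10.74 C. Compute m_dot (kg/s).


Step 1: I = 2 * 4.507 = 9.014 A
Step 2: Q_cell = I^2 * R = 9.014^2 * 0.0334 = 2.7138 W
Step 3: Q_total = 83 * 2.7138 = 225.25 W
Step 4: m_dot = Q_total / (cp * dT) = 225.25 / (4186 * 10.74) = 0.005010 kg/s

0.005010 kg/s


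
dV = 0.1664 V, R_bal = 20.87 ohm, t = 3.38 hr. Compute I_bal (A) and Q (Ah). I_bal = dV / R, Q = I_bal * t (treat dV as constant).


First, Ohm's law: I_bal = 0.1664 V / 20.87 ohm = 0.0079732 A
Then Q = I * t = 0.0079732 A * 3.38 hr = 0.02695 Ah

I=0.0079732 A, Q=0.02695 Ah


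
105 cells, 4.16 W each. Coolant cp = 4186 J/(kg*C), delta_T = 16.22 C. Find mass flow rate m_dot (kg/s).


Step 1: Total heat Q = 105 * 4.16 W = 436.8 W
Step 2: denom = cp * dT = 4186 * 16.22 = 67897
Step 3: m_dot = 436.8 / 67897 = 0.006433 kg/s

0.006433 kg/s


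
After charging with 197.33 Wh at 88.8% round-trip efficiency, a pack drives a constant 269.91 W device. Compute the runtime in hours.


Step 1: E_discharge = eta/100 * E_charge = 88.8/100 * 197.33 = 175.23 Wh
Step 2: t = E_discharge / P = 175.23 / 269.91 = 0.6492 hr

0.6492 hr


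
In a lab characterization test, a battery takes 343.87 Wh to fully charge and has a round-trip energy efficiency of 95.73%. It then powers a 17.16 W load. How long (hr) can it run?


Step 1: E_discharge = eta/100 * E_charge = 95.73/100 * 343.87 = 329.19 Wh
Step 2: t = E_discharge / P = 329.19 / 17.16 = 19.18 hr

19.18 hr


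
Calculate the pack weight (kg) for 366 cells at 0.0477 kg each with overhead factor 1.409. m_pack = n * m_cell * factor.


Cell mass sum = 366 * 0.0477 = 17.458 kg
With overhead 1.409: m_pack = 17.458 * 1.409 = 24.60 kg

24.60 kg


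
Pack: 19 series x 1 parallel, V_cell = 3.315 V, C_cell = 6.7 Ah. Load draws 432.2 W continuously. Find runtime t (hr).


Step 1: E_pack = Ns * V_cell * Np * C_cell = 19 * 3.315 * 1 * 6.7 = 422 Wh
Step 2: t = E_pack / P = 422 / 432.2 = 0.9764 hr

0.9764 hr


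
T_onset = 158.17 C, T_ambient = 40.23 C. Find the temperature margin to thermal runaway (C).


Safety margin = 158.17 C - 40.23 C = 117.94 C

117.94 C


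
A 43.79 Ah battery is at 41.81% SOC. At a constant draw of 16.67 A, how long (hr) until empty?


Step 1: remaining = SOC/100 * C_total = 41.81/100 * 43.79 = 18.309 Ah
Step 2: t = remaining / I = 18.309 / 16.67 = 1.098 hr

1.098 hr


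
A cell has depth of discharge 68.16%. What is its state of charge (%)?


SOC = 100 - DOD = 100 - 68.16 = 31.84%

31.84%


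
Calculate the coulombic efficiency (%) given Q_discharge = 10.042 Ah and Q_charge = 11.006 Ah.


Coulombic efficiency = 10.042/11.006 * 100% = 91.24%

91.24%


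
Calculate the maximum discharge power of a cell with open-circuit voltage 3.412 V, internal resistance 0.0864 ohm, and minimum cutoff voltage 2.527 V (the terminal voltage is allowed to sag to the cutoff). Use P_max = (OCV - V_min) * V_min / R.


dV = OCV - V_min = 0.885 V (so I_max = dV / R)
P_max = dV * V_min / R = 0.885 * 2.527 / 0.0864 = 25.88 W

25.88 W


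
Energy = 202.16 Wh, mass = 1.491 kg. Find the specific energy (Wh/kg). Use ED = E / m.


ED = E / m = 202.16 / 1.491 = 135.6 Wh/kg

135.6 Wh/kg


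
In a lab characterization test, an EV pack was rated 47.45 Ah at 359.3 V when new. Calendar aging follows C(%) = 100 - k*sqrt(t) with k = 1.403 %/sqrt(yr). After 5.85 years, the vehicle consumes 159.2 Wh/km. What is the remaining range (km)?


Step 1: capacity retention = 100 - 1.403 * sqrt(5.85) = 100 - 1.403 * 2.4187 = 96.607%
Step 2: C_now = 47.45 * 96.607/100 = 45.84 Ah
Step 3: E_pack = V * C_now = 359.3 * 45.84 = 16470 Wh
Step 4: range = E_pack / consumption = 16470 / 159.2 = 103.5 km

103.5 km


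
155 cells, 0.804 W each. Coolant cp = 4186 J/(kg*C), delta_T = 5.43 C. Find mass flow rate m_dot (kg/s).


Step 1: Total heat Q = 155 * 0.804 W = 124.62 W
Step 2: denom = cp * dT = 4186 * 5.43 = 22730
Step 3: m_dot = 124.62 / 22730 = 0.005483 kg/s

0.005483 kg/s


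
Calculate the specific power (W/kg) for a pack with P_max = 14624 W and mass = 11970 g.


Convert: m = 11970 g = 11.97 kg
Specific power = 14624 W / 11.97 kg = 1222 W/kg

1222 W/kg


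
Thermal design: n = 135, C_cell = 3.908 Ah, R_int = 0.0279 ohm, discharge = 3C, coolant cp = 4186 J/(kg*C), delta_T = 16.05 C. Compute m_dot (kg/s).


Step 1: I = 3 * 3.908 = 11.724 A
Step 2: Q_cell = I^2 * R = 11.724^2 * 0.0279 = 3.8349 W
Step 3: Q_total = 135 * 3.8349 = 517.71 W
Step 4: m_dot = Q_total / (cp * dT) = 517.71 / (4186 * 16.05) = 0.007706 kg/s

0.007706 kg/s


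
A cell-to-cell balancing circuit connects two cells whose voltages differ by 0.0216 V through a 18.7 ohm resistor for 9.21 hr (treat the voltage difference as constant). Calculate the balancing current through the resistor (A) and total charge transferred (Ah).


First, Ohm's law: I_bal = 0.0216 V / 18.7 ohm = 0.0011551 A
Then Q = I * t = 0.0011551 A * 9.21 hr = 0.01064 Ah

I=0.0011551 A, Q=0.01064 Ah


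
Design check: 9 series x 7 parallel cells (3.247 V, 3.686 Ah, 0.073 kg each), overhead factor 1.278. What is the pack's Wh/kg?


Step 1: V_pack = 9 * 3.247 = 29.223 V
Step 2: C_pack = 7 * 3.686 = 25.802 Ah
Step 3: E_pack = V_pack * C_pack = 29.223 * 25.802 = 754.01 Wh
Step 4: m_pack = 9 * 7 * 0.073 * 1.278 = 5.8775 kg
Step 5: ED = E_pack / m_pack = 754.01 / 5.8775 = 128.3 Wh/kg

128.3 Wh/kg


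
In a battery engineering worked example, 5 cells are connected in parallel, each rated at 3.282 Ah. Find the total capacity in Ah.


Parallel capacities add: 5 * 3.282 Ah = 16.41 Ah

16.41 Ah


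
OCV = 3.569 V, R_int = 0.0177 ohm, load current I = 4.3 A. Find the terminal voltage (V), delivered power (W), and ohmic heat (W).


Step 1: V_terminal = OCV - I*R = 3.569 - 4.3 * 0.0177 = 3.4929 V
Step 2: P_out = V_terminal * I = 3.4929 * 4.3 = 15.02 W
Step 3: Q = I^2 * R = 4.3^2 * 0.0177 = 0.3273 W

V=3.4929 V, P=15.02 W, Q=0.3273 W


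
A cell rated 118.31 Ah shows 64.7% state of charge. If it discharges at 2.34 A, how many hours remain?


Step 1: remaining = SOC/100 * C_total = 64.7/100 * 118.31 = 76.547 Ah
Step 2: t = remaining / I = 76.547 / 2.34 = 32.71 hr

32.71 hr


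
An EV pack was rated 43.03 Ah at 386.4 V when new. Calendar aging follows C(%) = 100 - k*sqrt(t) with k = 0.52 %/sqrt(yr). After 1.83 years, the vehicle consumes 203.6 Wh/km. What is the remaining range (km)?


Step 1: capacity retention = 100 - 0.52 * sqrt(1.83) = 100 - 0.52 * 1.3528 = 99.297%
Step 2: C_now = 43.03 * 99.297/100 = 42.727 Ah
Step 3: E_pack = V * C_now = 386.4 * 42.727 = 16510 Wh
Step 4: range = E_pack / consumption = 16510 / 203.6 = 81.09 km

81.09 km


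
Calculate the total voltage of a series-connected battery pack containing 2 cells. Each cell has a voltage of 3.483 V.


Series voltages add: 2 * 3.483 V = 6.966 V

6.966 V


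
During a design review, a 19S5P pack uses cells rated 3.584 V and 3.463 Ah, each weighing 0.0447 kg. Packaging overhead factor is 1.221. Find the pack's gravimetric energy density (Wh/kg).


Step 1: V_pack = 19 * 3.584 = 68.096 V
Step 2: C_pack = 5 * 3.463 = 17.315 Ah
Step 3: E_pack = V_pack * C_pack = 68.096 * 17.315 = 1179.1 Wh
Step 4: m_pack = 19 * 5 * 0.0447 * 1.221 = 5.185 kg
Step 5: ED = E_pack / m_pack = 1179.1 / 5.185 = 227.4 Wh/kg

227.4 Wh/kg


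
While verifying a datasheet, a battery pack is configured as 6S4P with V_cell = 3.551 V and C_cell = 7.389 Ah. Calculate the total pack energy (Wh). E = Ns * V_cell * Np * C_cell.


V_pack = 6 * 3.551 = 21.306 V
C_pack = 4 * 7.389 = 29.556 Ah
E = V_pack * C_pack = 21.306 * 29.556 = 629.7 Wh

629.7 Wh


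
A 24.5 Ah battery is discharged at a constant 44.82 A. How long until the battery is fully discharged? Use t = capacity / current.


Runtime = 24.5 Ah / 44.82 A = 0.5466 hr

0.5466 hr


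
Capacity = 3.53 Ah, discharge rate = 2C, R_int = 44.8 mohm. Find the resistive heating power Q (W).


Convert: R = 44.8 mohm = 0.0448 ohm
Step 1: I = C_rate * capacity = 2 * 3.53 = 7.06 A
Step 2: Q = I^2 * R = 7.06^2 * 0.0448 = 49.844 * 0.0448 = 2.233 W

2.233 W


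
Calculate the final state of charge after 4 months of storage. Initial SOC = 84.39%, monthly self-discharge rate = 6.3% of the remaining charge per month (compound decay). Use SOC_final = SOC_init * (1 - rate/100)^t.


Monthly retention factor = 1 - 6.3/100 = 0.937
Over 4 months: factor^4 = 0.77083
SOC_final = 84.39 * 0.77083 = 65.05%

65.05%


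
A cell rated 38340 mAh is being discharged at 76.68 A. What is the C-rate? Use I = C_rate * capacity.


Convert: capacity = 38340 mAh = 38.34 Ah
Rearranging: C_rate = 76.68 / 38.34 = 2C

2C


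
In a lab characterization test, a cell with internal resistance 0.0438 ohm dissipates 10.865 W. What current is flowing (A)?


I = sqrt(Q / R) = sqrt(10.865 / 0.0438) = sqrt(248.06) = 15.75 A

15.75 A


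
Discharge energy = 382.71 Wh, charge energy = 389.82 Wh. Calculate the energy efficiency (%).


Round-trip efficiency = 382.71/389.82 * 100% = 98.18%

98.18%


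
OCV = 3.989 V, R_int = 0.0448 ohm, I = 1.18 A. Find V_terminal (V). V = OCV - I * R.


IR drop = 1.18 * 0.0448 = 0.052864 V
V = 3.989 - 0.052864 = 3.936 V

3.936 V


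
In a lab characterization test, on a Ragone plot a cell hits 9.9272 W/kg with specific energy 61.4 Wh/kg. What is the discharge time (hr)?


t = E / P = 61.4 / 9.9272 = 6.185 hr

6.185 hr


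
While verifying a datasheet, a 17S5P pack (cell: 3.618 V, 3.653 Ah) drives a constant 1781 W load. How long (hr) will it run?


Step 1: E_pack = Ns * V_cell * Np * C_cell = 17 * 3.618 * 5 * 3.653 = 1123.4 Wh
Step 2: t = E_pack / P = 1123.4 / 1781 = 0.6308 hr

0.6308 hr


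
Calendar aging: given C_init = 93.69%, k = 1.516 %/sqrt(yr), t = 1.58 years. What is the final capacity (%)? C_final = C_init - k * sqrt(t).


sqrt(t) = sqrt(1.58) = 1.257
C_final = 93.69 - 1.516 * 1.257 = 91.78%

91.78%


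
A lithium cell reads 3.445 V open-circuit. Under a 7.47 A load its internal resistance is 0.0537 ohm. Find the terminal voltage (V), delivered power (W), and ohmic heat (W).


Step 1: V_terminal = OCV - I*R = 3.445 - 7.47 * 0.0537 = 3.0439 V
Step 2: P_out = V_terminal * I = 3.0439 * 7.47 = 22.74 W
Step 3: Q = I^2 * R = 7.47^2 * 0.0537 = 2.997 W

V=3.0439 V, P=22.74 W, Q=2.997 W


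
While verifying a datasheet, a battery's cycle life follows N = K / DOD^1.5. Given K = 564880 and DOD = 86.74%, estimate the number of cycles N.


DOD^1.5 = 807.85
N = K / DOD^1.5 = 564880 / 807.85 = 699.2

699.2 cycles


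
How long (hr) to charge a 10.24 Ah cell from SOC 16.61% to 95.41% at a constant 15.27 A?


delta_Ah = 10.24 * (95.41 - 16.61) / 100 = 8.0691 Ah
t = delta_Ah / I = 8.0691 / 15.27 = 0.5284 hr

0.5284 hr


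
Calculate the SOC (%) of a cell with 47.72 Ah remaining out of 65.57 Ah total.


SOC = (remaining / total) * 100 = (47.72 / 65.57) * 100 = 72.78%

72.78%


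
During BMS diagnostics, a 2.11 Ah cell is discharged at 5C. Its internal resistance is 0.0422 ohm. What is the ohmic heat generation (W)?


Step 1: I = C_rate * capacity = 5 * 2.11 = 10.55 A
Step 2: Q = I^2 * R = 10.55^2 * 0.0422 = 111.3 * 0.0422 = 4.697 W

4.697 W


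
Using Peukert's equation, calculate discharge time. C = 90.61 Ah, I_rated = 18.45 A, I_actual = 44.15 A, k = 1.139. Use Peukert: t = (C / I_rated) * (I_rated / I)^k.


t_rated = C / I_rated = 90.61 / 18.45 = 4.9111 hr
(I_rated/I)^k = (0.41789)^1.139 = 0.37016
t = t_rated * (I_rated/I)^k = 4.9111 * 0.37016 = 1.818 hr

1.818 hr


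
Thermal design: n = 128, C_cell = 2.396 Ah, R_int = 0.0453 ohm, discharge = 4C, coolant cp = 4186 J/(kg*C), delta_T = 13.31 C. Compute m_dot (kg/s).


Step 1: I = 4 * 2.396 = 9.584 A
Step 2: Q_cell = I^2 * R = 9.584^2 * 0.0453 = 4.1609 W
Step 3: Q_total = 128 * 4.1609 = 532.6 W
Step 4: m_dot = Q_total / (cp * dT) = 532.6 / (4186 * 13.31) = 0.009559 kg/s

0.009559 kg/s


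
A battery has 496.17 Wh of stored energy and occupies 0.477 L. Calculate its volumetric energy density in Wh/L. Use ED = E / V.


ED = E / V = 496.17 / 0.477 = 1040 Wh/L

1040 Wh/L


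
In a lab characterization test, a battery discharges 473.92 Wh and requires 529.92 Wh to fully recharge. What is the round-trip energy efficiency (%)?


eta_e = E_dis / E_chg * 100 = 473.92 / 529.92 * 100 = 89.43%

89.43%


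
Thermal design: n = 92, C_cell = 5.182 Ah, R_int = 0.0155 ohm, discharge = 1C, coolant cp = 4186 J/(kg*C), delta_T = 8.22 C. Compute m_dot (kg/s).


Step 1: I = 1 * 5.182 = 5.182 A
Step 2: Q_cell = I^2 * R = 5.182^2 * 0.0155 = 0.41622 W
Step 3: Q_total = 92 * 0.41622 = 38.292 W
Step 4: m_dot = Q_total / (cp * dT) = 38.292 / (4186 * 8.22) = 0.001113 kg/s

0.001113 kg/s


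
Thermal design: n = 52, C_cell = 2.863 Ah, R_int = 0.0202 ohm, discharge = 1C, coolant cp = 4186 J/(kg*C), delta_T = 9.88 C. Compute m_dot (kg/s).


Step 1: I = 1 * 2.863 = 2.863 A
Step 2: Q_cell = I^2 * R = 2.863^2 * 0.0202 = 0.16557 W
Step 3: Q_total = 52 * 0.16557 = 8.6096 W
Step 4: m_dot = Q_total / (cp * dT) = 8.6096 / (4186 * 9.88) = 2.082e-04 kg/s

2.082e-04 kg/s


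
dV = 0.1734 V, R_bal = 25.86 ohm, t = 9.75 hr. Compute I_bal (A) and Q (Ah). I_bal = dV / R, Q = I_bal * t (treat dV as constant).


First, Ohm's law: I_bal = 0.1734 V / 25.86 ohm = 0.0067053 A
Then Q = I * t = 0.0067053 A * 9.75 hr = 0.06538 Ah

I=0.0067053 A, Q=0.06538 Ah


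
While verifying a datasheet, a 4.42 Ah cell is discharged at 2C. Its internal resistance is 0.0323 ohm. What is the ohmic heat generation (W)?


Step 1: I = C_rate * capacity = 2 * 4.42 = 8.84 A
Step 2: Q = I^2 * R = 8.84^2 * 0.0323 = 78.146 * 0.0323 = 2.524 W

2.524 W


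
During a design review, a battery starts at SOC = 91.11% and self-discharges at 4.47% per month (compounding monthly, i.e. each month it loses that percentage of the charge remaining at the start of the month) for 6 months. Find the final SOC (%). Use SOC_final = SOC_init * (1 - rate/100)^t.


decay = (1 - 4.47/100)^6 = 0.76004
SOC_final = 91.11 * 0.76004 = 69.25%

69.25%


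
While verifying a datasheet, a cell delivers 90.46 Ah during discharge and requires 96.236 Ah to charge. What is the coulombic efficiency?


eta_c = Q_dis / Q_chg * 100 = 90.46 / 96.236 * 100 = 94.00%

94.00%


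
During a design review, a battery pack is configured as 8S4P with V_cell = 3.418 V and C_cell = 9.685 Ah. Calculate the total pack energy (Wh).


E = Ns * Vcell * Np * Ccell = 8 * 3.418 * 4 * 9.685 = 1059 Wh

1059 Wh


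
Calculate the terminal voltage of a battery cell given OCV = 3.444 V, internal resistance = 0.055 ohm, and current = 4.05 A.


IR drop = 4.05 * 0.055 = 0.22275 V
V = 3.444 - 0.22275 = 3.221 V

3.221 V


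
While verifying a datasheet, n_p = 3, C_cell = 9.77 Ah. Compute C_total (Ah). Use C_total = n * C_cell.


C_total = 3 * 9.77 = 29.31 Ah

29.31 Ah


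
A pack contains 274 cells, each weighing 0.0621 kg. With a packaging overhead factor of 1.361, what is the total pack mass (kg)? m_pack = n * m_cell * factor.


m_pack = n * m_cell * overhead = 274 * 0.0621 * 1.361 = 23.16 kg

23.16 kg


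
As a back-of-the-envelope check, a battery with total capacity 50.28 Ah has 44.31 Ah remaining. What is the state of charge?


SOC% = 44.31 / 50.28 * 100 = 88.13%

88.13%


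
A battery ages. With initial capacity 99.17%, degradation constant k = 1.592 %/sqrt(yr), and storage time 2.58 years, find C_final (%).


Step 1: sqrt(2.58 yr) = 1.6062
Step 2: drop = 1.592 * 1.6062 = 2.5571
Step 3: C_final = 99.17 - 2.5571 = 96.61%

96.61%


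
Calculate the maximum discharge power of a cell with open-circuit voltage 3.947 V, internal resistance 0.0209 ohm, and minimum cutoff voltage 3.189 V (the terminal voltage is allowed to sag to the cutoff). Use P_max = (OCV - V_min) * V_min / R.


P_max = (OCV - V_min) * V_min / R = (3.947 - 3.189) * 3.189 / 0.0209 = 0.758 * 3.189 / 0.0209 = 115.7 W

115.7 W


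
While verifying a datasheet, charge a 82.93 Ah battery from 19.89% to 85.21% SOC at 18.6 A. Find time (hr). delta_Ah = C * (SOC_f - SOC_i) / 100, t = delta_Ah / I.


delta_Ah = 82.93 * (85.21 - 19.89) / 100 = 54.17 Ah
t = delta_Ah / I = 54.17 / 18.6 = 2.912 hr

2.912 hr


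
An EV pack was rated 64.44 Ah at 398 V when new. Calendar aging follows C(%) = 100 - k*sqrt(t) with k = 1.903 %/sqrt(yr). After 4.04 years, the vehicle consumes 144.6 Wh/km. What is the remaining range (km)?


Step 1: capacity retention = 100 - 1.903 * sqrt(4.04) = 100 - 1.903 * 2.01 = 96.175%
Step 2: C_now = 64.44 * 96.175/100 = 61.975 Ah
Step 3: E_pack = V * C_now = 398 * 61.975 = 24666 Wh
Step 4: range = E_pack / consumption = 24666 / 144.6 = 170.6 km

170.6 km


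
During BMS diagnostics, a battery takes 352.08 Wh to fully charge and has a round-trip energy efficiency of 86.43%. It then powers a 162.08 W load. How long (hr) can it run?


Step 1: E_discharge = eta/100 * E_charge = 86.43/100 * 352.08 = 304.3 Wh
Step 2: t = E_discharge / P = 304.3 / 162.08 = 1.877 hr

1.877 hr


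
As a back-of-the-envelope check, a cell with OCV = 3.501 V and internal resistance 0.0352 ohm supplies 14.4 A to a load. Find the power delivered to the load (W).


Step 1: V_terminal = OCV - I*R = 3.501 - 14.4 * 0.0352 = 2.9941 V
Step 2: P_out = V_terminal * I = 2.9941 * 14.4 = 43.12 W

43.12 W


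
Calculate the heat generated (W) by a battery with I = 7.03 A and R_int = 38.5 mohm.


Convert: R = 38.5 mohm = 0.0385 ohm
Q = I^2 * R = 7.03^2 * 0.0385 = 1.903 W

1.903 W


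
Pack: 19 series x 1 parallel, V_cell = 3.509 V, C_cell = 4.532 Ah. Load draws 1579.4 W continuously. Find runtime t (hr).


Step 1: E_pack = Ns * V_cell * Np * C_cell = 19 * 3.509 * 1 * 4.532 = 302.15 Wh
Step 2: t = E_pack / P = 302.15 / 1579.4 = 0.1913 hr

0.1913 hr


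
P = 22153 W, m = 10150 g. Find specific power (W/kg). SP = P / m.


Convert: m = 10150 g = 10.15 kg
Specific power = 22153 W / 10.15 kg = 2183 W/kg

2183 W/kg


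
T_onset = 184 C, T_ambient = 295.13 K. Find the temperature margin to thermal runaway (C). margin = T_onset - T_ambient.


Convert: T_ambient = 295.13 K = 21.98 C
margin = 184 - 21.98 = 162.02 C

162.02 C


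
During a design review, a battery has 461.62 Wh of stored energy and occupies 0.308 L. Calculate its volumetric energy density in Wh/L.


Volumetric ED = 461.62 Wh / 0.308 L = 1499 Wh/L

1499 Wh/L


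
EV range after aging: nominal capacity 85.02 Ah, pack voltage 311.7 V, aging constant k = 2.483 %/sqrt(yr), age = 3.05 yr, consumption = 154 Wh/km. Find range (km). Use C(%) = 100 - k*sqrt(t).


Step 1: capacity retention = 100 - 2.483 * sqrt(3.05) = 100 - 2.483 * 1.7464 = 95.664%
Step 2: C_now = 85.02 * 95.664/100 = 81.334 Ah
Step 3: E_pack = V * C_now = 311.7 * 81.334 = 25352 Wh
Step 4: range = E_pack / consumption = 25352 / 154 = 164.6 km

164.6 km


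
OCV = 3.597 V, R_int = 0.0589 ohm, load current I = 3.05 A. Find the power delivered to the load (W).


Step 1: V_terminal = OCV - I*R = 3.597 - 3.05 * 0.0589 = 3.4174 V
Step 2: P_out = V_terminal * I = 3.4174 * 3.05 = 10.42 W

10.42 W


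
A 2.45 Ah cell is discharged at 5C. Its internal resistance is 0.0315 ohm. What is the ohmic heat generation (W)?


Step 1: I = C_rate * capacity = 5 * 2.45 = 12.25 A
Step 2: Q = I^2 * R = 12.25^2 * 0.0315 = 150.06 * 0.0315 = 4.727 W

4.727 W


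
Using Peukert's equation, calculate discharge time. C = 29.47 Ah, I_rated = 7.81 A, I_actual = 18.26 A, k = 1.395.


Step 1: t_rated = C / I_rated = 29.47 / 7.81 = 3.7734 hr
Step 2: ratio = 7.81 / 18.26 = 0.42771
Step 3: ratio^k = 0.42771^1.395 = 0.30581
Step 4: t = t_rated * ratio^k = 3.7734 * 0.30581 = 1.154 hr

1.154 hr


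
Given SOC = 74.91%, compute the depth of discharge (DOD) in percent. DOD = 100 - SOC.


DOD = 100 - SOC = 100 - 74.91 = 25.09%

25.09%


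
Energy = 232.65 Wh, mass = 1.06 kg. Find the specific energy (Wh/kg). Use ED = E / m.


ED = E / m = 232.65 / 1.06 = 219.5 Wh/kg

219.5 Wh/kg


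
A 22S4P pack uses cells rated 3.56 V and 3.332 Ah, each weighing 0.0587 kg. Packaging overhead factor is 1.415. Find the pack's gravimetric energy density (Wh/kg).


Step 1: V_pack = 22 * 3.56 = 78.32 V
Step 2: C_pack = 4 * 3.332 = 13.328 Ah
Step 3: E_pack = V_pack * C_pack = 78.32 * 13.328 = 1043.8 Wh
Step 4: m_pack = 22 * 4 * 0.0587 * 1.415 = 7.3093 kg
Step 5: ED = E_pack / m_pack = 1043.8 / 7.3093 = 142.8 Wh/kg

142.8 Wh/kg


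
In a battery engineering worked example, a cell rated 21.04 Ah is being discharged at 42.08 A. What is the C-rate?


Rearranging: C_rate = 42.08 / 21.04 = 2C

2C


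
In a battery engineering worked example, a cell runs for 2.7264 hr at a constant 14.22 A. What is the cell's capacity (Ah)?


C = I * t = 14.22 * 2.7264 = 38.77 Ah

38.77 Ah


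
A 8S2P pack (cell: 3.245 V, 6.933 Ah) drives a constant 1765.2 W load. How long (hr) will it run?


Step 1: E_pack = Ns * V_cell * Np * C_cell = 8 * 3.245 * 2 * 6.933 = 359.96 Wh
Step 2: t = E_pack / P = 359.96 / 1765.2 = 0.2039 hr

0.2039 hr


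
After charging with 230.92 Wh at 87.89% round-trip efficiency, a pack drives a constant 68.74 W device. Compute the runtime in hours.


Step 1: E_discharge = eta/100 * E_charge = 87.89/100 * 230.92 = 202.96 Wh
Step 2: t = E_discharge / P = 202.96 / 68.74 = 2.953 hr

2.953 hr


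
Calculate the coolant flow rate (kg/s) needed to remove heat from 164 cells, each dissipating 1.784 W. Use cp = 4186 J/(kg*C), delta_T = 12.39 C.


Q_total = 164 * 1.784 = 292.58 W
m_dot = Q_total / (cp * dT) = 292.58 / (4186 * 12.39) = 0.005641 kg/s

0.005641 kg/s


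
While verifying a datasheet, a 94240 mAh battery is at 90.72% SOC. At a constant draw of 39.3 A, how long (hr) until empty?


Convert: C_total = 94240 mAh = 94.24 Ah
Step 1: remaining = SOC/100 * C_total = 90.72/100 * 94.24 = 85.495 Ah
Step 2: t = remaining / I = 85.495 / 39.3 = 2.175 hr

2.175 hr


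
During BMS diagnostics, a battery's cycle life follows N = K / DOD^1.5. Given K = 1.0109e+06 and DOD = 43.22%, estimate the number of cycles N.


DOD^1.5 = 284.14
N = K / DOD^1.5 = 1.0109e+06 / 284.14 = 3558

3558 cycles
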